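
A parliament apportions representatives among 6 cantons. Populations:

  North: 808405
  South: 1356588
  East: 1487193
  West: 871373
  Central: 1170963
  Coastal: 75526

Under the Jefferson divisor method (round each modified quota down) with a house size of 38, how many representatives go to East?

Standard divisor 5770048/38 ≈ 151843.368; standard quotas: North 5.324, South 8.934, East 9.794, West 5.739, Central 7.712, Coastal 0.497.
Rounding down gives 5, 8, 9, 5, 7, 0 = 34 seats, so the divisor must be adjusted.
With modified divisor 140400: modified quotas North 5.758, South 9.662, East 10.593, West 6.206, Central 8.340, Coastal 0.538.
Rounding down: North 5, South 9, East 10, West 6, Central 8, Coastal 0 (total 38).
East receives 10.

10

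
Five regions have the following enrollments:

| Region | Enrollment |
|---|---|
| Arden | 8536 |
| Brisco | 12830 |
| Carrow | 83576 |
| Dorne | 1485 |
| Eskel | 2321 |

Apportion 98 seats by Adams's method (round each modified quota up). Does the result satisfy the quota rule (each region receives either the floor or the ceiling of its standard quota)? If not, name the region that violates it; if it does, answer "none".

Carrow

Standard quotas: Arden 7.692, Brisco 11.562, Carrow 75.316, Dorne 1.338, Eskel 2.092.
Adams allocation: Arden 8, Brisco 12, Carrow 73, Dorne 2, Eskel 3.
Carrow has quota 75.316 (lower 75, upper 76) but receives 73 — outside the quota interval.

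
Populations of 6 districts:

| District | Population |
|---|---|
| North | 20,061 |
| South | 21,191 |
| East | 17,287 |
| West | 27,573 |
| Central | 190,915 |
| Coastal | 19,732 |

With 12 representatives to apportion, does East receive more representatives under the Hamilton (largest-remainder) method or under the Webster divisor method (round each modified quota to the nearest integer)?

Hamilton: North 1, South 1, East 0, West 1, Central 8, Coastal 1.
Webster: North 1, South 1, East 1, West 1, Central 7, Coastal 1.
East gets 0 under Hamilton and 1 under Webster.

Webster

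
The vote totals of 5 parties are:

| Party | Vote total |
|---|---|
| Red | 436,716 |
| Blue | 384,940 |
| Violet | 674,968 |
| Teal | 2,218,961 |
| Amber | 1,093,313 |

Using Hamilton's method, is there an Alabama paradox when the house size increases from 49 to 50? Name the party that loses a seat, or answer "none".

At 49 seats: Red 4, Blue 4, Violet 7, Teal 23, Amber 11.
At 50 seats: Red 5, Blue 4, Violet 7, Teal 23, Amber 11.
No party's allocation decreased.

none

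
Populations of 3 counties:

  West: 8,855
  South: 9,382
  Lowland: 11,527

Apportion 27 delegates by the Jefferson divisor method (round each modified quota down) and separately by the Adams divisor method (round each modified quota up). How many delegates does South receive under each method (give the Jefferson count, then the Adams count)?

Jefferson: West 8, South 8, Lowland 11.
Adams: West 8, South 9, Lowland 10.
South gets 8 under Jefferson and 9 under Adams.

8 and 9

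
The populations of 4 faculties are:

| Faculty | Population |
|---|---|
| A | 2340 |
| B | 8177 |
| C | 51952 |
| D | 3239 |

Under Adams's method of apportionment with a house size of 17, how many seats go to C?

Standard divisor 65708/17 ≈ 3865.176; standard quotas: A 0.605, B 2.116, C 13.441, D 0.838.
Rounding up gives 1, 3, 14, 1 = 19 seats, so the divisor must be adjusted.
With modified divisor 4200: modified quotas A 0.557, B 1.947, C 12.370, D 0.771.
Rounding up: A 1, B 2, C 13, D 1 (total 17).
C receives 13.

13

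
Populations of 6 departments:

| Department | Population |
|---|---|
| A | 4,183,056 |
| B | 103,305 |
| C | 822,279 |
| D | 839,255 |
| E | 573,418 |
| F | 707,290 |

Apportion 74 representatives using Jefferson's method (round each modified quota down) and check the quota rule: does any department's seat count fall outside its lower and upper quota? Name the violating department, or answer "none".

Standard quotas: A 42.822, B 1.058, C 8.418, D 8.592, E 5.870, F 7.241.
Jefferson allocation: A 44, B 1, C 8, D 8, E 6, F 7.
A has quota 42.822 (lower 42, upper 43) but receives 44 — outside the quota interval.

A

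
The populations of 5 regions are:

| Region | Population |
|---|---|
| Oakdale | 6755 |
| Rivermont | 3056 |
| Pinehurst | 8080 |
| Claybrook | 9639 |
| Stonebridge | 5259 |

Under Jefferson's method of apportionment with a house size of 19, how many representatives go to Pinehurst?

5

Standard divisor 32789/19 ≈ 1725.737; standard quotas: Oakdale 3.914, Rivermont 1.771, Pinehurst 4.682, Claybrook 5.585, Stonebridge 3.047.
Rounding down gives 3, 1, 4, 5, 3 = 16 seats, so the divisor must be adjusted.
With modified divisor 1600: modified quotas Oakdale 4.222, Rivermont 1.910, Pinehurst 5.050, Claybrook 6.024, Stonebridge 3.287.
Rounding down: Oakdale 4, Rivermont 1, Pinehurst 5, Claybrook 6, Stonebridge 3 (total 19).
Pinehurst receives 5.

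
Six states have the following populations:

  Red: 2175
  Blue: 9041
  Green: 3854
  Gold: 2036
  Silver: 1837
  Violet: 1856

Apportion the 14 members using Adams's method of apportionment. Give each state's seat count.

Standard divisor 20799/14 ≈ 1485.643; standard quotas: Red 1.464, Blue 6.086, Green 2.594, Gold 1.370, Silver 1.237, Violet 1.249.
Rounding up gives 2, 7, 3, 2, 2, 2 = 18 seats, so the divisor must be adjusted.
With modified divisor 1900: modified quotas Red 1.145, Blue 4.758, Green 2.028, Gold 1.072, Silver 0.967, Violet 0.977.
Rounding up: Red 2, Blue 5, Green 3, Gold 2, Silver 1, Violet 1 (total 14).

Red: 2, Blue: 5, Green: 3, Gold: 2, Silver: 1, Violet: 1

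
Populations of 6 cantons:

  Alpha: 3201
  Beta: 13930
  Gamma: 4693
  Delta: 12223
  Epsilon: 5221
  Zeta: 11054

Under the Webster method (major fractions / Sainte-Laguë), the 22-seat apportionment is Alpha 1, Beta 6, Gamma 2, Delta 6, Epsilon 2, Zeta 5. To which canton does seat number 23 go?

Beta

Priority for the next seat is population ÷ (current seats + 0.5).
Priorities: Alpha 2134.000, Beta 2143.077, Gamma 1877.200, Delta 1880.462, Epsilon 2088.400, Zeta 2009.818.
Highest priority: Beta.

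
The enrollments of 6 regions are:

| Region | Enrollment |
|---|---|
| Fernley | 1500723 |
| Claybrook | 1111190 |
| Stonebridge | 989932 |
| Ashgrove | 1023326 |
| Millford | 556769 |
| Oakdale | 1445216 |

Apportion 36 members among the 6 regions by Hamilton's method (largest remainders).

Fernley 8, Claybrook 6, Stonebridge 5, Ashgrove 6, Millford 3, Oakdale 8

Total 6627156; standard divisor 6627156/36 ≈ 184087.667.
Standard quotas: Fernley 8.1522, Claybrook 6.0362, Stonebridge 5.3775, Ashgrove 5.5589, Millford 3.0245, Oakdale 7.8507.
Lower quotas: Fernley 8, Claybrook 6, Stonebridge 5, Ashgrove 5, Millford 3, Oakdale 7 (sum 34, leaving 2 seats).
Remainders in descending order: Oakdale 0.8507, Ashgrove 0.5589, Stonebridge 0.3775, Fernley 0.1522, Claybrook 0.0362, Millford 0.0245.
Largest remainders: Oakdale, Ashgrove receive the extra seats.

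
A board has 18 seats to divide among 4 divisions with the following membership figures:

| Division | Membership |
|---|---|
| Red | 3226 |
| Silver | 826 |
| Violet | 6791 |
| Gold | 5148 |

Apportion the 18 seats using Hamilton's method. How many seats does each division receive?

Standard divisor: 15991 ÷ 18 ≈ 888.389.
Standard quotas: Red 3.6313, Silver 0.9298, Violet 7.6442, Gold 5.7948.
Lower quotas: Red 3, Silver 0, Violet 7, Gold 5 (sum 15, leaving 3 seats).
Remainders in descending order: Silver 0.9298, Gold 0.7948, Violet 0.6442, Red 0.6313.
Largest remainders: Silver, Gold, Violet receive the extra seats.

Red 3, Silver 1, Violet 8, Gold 6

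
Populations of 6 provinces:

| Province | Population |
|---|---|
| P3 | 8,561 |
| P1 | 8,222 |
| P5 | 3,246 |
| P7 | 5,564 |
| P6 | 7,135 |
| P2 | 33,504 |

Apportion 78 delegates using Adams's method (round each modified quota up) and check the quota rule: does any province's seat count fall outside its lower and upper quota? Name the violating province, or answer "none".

P2

Standard quotas: P3 10.082, P1 9.683, P5 3.823, P7 6.553, P6 8.403, P2 39.457.
Adams allocation: P3 10, P1 10, P5 4, P7 7, P6 9, P2 38.
P2 has quota 39.457 (lower 39, upper 40) but receives 38 — outside the quota interval.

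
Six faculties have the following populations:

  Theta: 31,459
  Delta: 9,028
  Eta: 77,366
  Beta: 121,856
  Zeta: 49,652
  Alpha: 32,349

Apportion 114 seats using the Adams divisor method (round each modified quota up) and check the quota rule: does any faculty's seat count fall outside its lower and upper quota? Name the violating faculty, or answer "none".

Standard quotas: Theta 11.148, Delta 3.199, Eta 27.415, Beta 43.180, Zeta 17.595, Alpha 11.463.
Adams allocation: Theta 11, Delta 4, Eta 27, Beta 42, Zeta 18, Alpha 12.
Beta has quota 43.180 (lower 43, upper 44) but receives 42 — outside the quota interval.

Beta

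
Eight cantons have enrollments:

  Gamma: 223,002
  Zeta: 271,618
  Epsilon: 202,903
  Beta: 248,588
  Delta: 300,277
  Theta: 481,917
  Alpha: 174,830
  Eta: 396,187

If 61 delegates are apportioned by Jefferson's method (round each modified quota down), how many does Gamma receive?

6

Standard divisor 2299322/61 ≈ 37693.803; standard quotas: Gamma 5.916, Zeta 7.206, Epsilon 5.383, Beta 6.595, Delta 7.966, Theta 12.785, Alpha 4.638, Eta 10.511.
Rounding down gives 5, 7, 5, 6, 7, 12, 4, 10 = 56 seats, so the divisor must be adjusted.
With modified divisor 35200: modified quotas Gamma 6.335, Zeta 7.716, Epsilon 5.764, Beta 7.062, Delta 8.531, Theta 13.691, Alpha 4.967, Eta 11.255.
Rounding down: Gamma 6, Zeta 7, Epsilon 5, Beta 7, Delta 8, Theta 13, Alpha 4, Eta 11 (total 61).
Gamma receives 6.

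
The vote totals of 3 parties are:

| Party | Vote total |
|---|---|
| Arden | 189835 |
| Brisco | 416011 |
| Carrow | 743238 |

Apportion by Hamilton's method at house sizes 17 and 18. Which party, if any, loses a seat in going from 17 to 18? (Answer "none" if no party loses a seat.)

At 17 seats: Arden 3, Brisco 5, Carrow 9.
At 18 seats: Arden 2, Brisco 6, Carrow 10.
Arden drops from 3 to 2.

Arden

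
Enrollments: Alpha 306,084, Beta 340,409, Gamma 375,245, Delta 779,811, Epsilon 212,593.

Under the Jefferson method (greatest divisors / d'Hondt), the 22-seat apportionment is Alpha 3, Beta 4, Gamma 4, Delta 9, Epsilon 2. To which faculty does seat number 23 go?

Priority for the next seat is population ÷ (current seats + 1).
Priorities: Alpha 76521.000, Beta 68081.800, Gamma 75049.000, Delta 77981.100, Epsilon 70864.333.
Highest priority: Delta.

Delta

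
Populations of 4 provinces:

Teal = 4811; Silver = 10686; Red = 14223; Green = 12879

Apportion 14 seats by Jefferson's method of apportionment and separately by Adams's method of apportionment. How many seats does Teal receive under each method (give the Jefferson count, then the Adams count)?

1 and 2

Jefferson: Teal 1, Silver 4, Red 5, Green 4.
Adams: Teal 2, Silver 4, Red 4, Green 4.
Teal gets 1 under Jefferson and 2 under Adams.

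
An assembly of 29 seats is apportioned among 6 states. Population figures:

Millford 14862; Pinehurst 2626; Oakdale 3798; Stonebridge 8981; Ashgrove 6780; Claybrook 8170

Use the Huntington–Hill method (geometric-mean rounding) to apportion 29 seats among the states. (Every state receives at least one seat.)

With divisor 1559: modified quotas Millford 9.533, Pinehurst 1.684, Oakdale 2.436, Stonebridge 5.761, Ashgrove 4.349, Claybrook 5.241.
Geometric-mean thresholds: Millford √(9·10)=9.487, Pinehurst √(1·2)=1.414, Oakdale √(2·3)=2.449, Stonebridge √(5·6)=5.477, Ashgrove √(4·5)=4.472, Claybrook √(5·6)=5.477.
Each quota rounded against its threshold gives Millford 10, Pinehurst 2, Oakdale 2, Stonebridge 6, Ashgrove 4, Claybrook 5 (total 29).

Millford 10, Pinehurst 2, Oakdale 2, Stonebridge 6, Ashgrove 4, Claybrook 5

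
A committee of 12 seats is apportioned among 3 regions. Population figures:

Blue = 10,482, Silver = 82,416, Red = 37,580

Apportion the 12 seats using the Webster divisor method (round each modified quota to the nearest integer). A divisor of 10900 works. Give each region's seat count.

Blue: 1, Silver: 8, Red: 3

With modified divisor 10900: modified quotas Blue 0.962, Silver 7.561, Red 3.448.
Rounding to the nearest integer: Blue 1, Silver 8, Red 3 (total 12).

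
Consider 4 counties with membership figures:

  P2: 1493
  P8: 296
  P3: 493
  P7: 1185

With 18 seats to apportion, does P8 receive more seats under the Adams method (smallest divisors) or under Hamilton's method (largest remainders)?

Adams: P2 7, P8 2, P3 3, P7 6.
Hamilton: P2 8, P8 1, P3 3, P7 6.
P8 gets 2 under Adams and 1 under Hamilton.

Adams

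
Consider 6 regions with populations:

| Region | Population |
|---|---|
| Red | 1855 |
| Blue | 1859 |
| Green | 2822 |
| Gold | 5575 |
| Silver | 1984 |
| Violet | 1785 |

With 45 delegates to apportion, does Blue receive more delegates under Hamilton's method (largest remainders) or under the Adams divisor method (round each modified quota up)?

Hamilton: Red 5, Blue 5, Green 8, Gold 16, Silver 6, Violet 5.
Adams: Red 5, Blue 6, Green 8, Gold 15, Silver 6, Violet 5.
Blue gets 5 under Hamilton and 6 under Adams.

Adams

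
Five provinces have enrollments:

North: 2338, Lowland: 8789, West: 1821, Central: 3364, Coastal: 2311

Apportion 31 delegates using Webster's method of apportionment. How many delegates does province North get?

Standard divisor 18623/31 ≈ 600.742; standard quotas: North 3.892, Lowland 14.630, West 3.031, Central 5.600, Coastal 3.847.
Rounding to the nearest integer gives 4, 15, 3, 6, 4 = 32 seats, so the divisor must be adjusted.
With modified divisor 609: modified quotas North 3.839, Lowland 14.432, West 2.990, Central 5.524, Coastal 3.795.
Rounding to the nearest integer: North 4, Lowland 14, West 3, Central 6, Coastal 4 (total 31).
North receives 4.

4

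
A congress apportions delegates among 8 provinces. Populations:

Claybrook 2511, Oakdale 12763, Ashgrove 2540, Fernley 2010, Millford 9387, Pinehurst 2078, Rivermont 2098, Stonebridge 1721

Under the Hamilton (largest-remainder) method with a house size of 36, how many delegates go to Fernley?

2

Total 35108; standard divisor 35108/36 ≈ 975.222.
Standard quotas: Claybrook 2.5748, Oakdale 13.0873, Ashgrove 2.6045, Fernley 2.0611, Millford 9.6255, Pinehurst 2.1308, Rivermont 2.1513, Stonebridge 1.7647.
Lower quotas: Claybrook 2, Oakdale 13, Ashgrove 2, Fernley 2, Millford 9, Pinehurst 2, Rivermont 2, Stonebridge 1 (sum 33, leaving 3 seats).
Remainders in descending order: Stonebridge 0.7647, Millford 0.6255, Ashgrove 0.6045, Claybrook 0.5748, Rivermont 0.1513, Pinehurst 0.1308, Oakdale 0.0873, Fernley 0.0611.
The surplus seats go to Stonebridge, Millford, Ashgrove.
Fernley receives 2.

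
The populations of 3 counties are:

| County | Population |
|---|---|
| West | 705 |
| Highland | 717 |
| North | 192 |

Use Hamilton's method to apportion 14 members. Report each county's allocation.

West 6; Highland 6; North 2

The standard divisor is 1614/14 ≈ 115.286.
Standard quotas: West 6.115, Highland 6.219, North 1.665.
Lower quotas: West 6, Highland 6, North 1 (sum 13, leaving 1 seat).
Remainders in descending order: North 0.665, Highland 0.219, West 0.115.
Largest remainder: North receives the extra seat.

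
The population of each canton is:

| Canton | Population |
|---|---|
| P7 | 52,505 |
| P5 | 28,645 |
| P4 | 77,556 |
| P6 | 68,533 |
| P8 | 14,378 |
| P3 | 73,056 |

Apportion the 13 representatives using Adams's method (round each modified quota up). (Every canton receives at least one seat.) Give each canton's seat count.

P7 2, P5 1, P4 3, P6 3, P8 1, P3 3

Standard divisor 314673/13 ≈ 24205.615; standard quotas: P7 2.169, P5 1.183, P4 3.204, P6 2.831, P8 0.594, P3 3.018.
Rounding up gives 3, 2, 4, 3, 1, 4 = 17 seats, so the divisor must be adjusted.
With modified divisor 31500: modified quotas P7 1.667, P5 0.909, P4 2.462, P6 2.176, P8 0.456, P3 2.319.
Rounding up: P7 2, P5 1, P4 3, P6 3, P8 1, P3 3 (total 13).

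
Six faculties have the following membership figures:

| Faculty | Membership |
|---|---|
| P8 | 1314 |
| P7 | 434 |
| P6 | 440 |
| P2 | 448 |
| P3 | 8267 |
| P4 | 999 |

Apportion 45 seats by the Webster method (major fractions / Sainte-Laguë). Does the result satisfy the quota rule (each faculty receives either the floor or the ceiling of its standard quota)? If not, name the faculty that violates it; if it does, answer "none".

P3

Standard quotas: P8 4.968, P7 1.641, P6 1.664, P2 1.694, P3 31.257, P4 3.777.
Webster allocation: P8 5, P7 2, P6 2, P2 2, P3 30, P4 4.
P3 has quota 31.257 (lower 31, upper 32) but receives 30 — outside the quota interval.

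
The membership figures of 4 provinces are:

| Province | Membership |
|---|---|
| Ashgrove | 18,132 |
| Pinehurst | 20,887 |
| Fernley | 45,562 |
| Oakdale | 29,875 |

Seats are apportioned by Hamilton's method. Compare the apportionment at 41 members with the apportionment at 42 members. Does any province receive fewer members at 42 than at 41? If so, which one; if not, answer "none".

Ashgrove

At 41 seats: Ashgrove 7, Pinehurst 7, Fernley 16, Oakdale 11.
At 42 seats: Ashgrove 6, Pinehurst 8, Fernley 17, Oakdale 11.
Ashgrove drops from 7 to 6.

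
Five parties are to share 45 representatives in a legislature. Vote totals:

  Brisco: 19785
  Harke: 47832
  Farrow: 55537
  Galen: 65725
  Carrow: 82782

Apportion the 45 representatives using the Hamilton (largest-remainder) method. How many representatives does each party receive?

The standard divisor is 271661/45 ≈ 6036.911.
Standard quotas: Brisco 3.2773, Harke 7.9233, Farrow 9.1996, Galen 10.8872, Carrow 13.7126.
Lower quotas: Brisco 3, Harke 7, Farrow 9, Galen 10, Carrow 13 (sum 42, leaving 3 seats).
Remainders in descending order: Harke 0.9233, Galen 0.8872, Carrow 0.7126, Brisco 0.2773, Farrow 0.1996.
The surplus seats go to Harke, Galen, Carrow.

Brisco=3, Harke=8, Farrow=9, Galen=11, Carrow=14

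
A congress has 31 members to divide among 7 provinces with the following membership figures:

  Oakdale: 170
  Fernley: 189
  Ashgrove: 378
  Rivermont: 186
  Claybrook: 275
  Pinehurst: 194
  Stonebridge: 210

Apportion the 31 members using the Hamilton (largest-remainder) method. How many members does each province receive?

Total 1602; standard divisor 1602/31 ≈ 51.677.
Standard quotas: Oakdale 3.290, Fernley 3.657, Ashgrove 7.315, Rivermont 3.599, Claybrook 5.321, Pinehurst 3.754, Stonebridge 4.064.
Lower quotas: Oakdale 3, Fernley 3, Ashgrove 7, Rivermont 3, Claybrook 5, Pinehurst 3, Stonebridge 4 (sum 28, leaving 3 seats).
Remainders in descending order: Pinehurst 0.754, Fernley 0.657, Rivermont 0.599, Claybrook 0.321, Ashgrove 0.315, Oakdale 0.290, Stonebridge 0.064.
Largest remainders: Pinehurst, Fernley, Rivermont receive the extra seats.

Oakdale=3, Fernley=4, Ashgrove=7, Rivermont=4, Claybrook=5, Pinehurst=4, Stonebridge=4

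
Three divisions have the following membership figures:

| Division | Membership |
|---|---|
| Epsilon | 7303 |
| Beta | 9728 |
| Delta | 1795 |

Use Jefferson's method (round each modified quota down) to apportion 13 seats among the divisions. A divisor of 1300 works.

Epsilon=5, Beta=7, Delta=1

With modified divisor 1300: modified quotas Epsilon 5.618, Beta 7.483, Delta 1.381.
Rounding down: Epsilon 5, Beta 7, Delta 1 (total 13).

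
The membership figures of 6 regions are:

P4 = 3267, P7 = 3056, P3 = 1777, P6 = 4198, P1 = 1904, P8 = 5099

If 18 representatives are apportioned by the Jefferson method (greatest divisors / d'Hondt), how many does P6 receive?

4

Standard divisor 19301/18 ≈ 1072.278; standard quotas: P4 3.047, P7 2.850, P3 1.657, P6 3.915, P1 1.776, P8 4.755.
Rounding down gives 3, 2, 1, 3, 1, 4 = 14 seats, so the divisor must be adjusted.
With modified divisor 900: modified quotas P4 3.630, P7 3.396, P3 1.974, P6 4.664, P1 2.116, P8 5.666.
Rounding down: P4 3, P7 3, P3 1, P6 4, P1 2, P8 5 (total 18).
P6 receives 4.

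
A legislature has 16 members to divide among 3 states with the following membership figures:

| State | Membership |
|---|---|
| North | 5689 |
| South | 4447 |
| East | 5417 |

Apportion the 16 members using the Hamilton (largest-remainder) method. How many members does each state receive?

The standard divisor is 15553/16 ≈ 972.062.
Standard quotas: North 5.8525, South 4.5748, East 5.5727.
Lower quotas: North 5, South 4, East 5 (sum 14, leaving 2 seats).
Remainders in descending order: North 0.8525, South 0.5748, East 0.5727.
The surplus seats go to North, South.

North: 6, South: 5, East: 5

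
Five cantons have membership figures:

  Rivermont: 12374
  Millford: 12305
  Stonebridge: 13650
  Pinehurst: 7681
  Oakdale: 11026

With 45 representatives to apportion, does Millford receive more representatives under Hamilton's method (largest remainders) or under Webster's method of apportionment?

Hamilton: Rivermont 10, Millford 10, Stonebridge 11, Pinehurst 6, Oakdale 8.
Webster: Rivermont 10, Millford 9, Stonebridge 11, Pinehurst 6, Oakdale 9.
Millford gets 10 under Hamilton and 9 under Webster.

Hamilton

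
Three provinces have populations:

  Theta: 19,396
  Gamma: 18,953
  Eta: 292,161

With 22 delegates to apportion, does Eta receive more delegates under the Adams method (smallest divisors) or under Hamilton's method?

Hamilton

Adams: Theta 2, Gamma 2, Eta 18.
Hamilton: Theta 1, Gamma 1, Eta 20.
Eta gets 18 under Adams and 20 under Hamilton.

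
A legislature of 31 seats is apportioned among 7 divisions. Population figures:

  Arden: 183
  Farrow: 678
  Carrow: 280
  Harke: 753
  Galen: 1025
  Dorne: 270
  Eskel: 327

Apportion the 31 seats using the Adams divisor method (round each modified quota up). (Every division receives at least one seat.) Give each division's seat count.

Standard divisor 3516/31 ≈ 113.419; standard quotas: Arden 1.613, Farrow 5.978, Carrow 2.469, Harke 6.639, Galen 9.037, Dorne 2.381, Eskel 2.883.
Rounding up gives 2, 6, 3, 7, 10, 3, 3 = 34 seats, so the divisor must be adjusted.
With modified divisor 130: modified quotas Arden 1.408, Farrow 5.215, Carrow 2.154, Harke 5.792, Galen 7.885, Dorne 2.077, Eskel 2.515.
Rounding up: Arden 2, Farrow 6, Carrow 3, Harke 6, Galen 8, Dorne 3, Eskel 3 (total 31).

Arden: 2, Farrow: 6, Carrow: 3, Harke: 6, Galen: 8, Dorne: 3, Eskel: 3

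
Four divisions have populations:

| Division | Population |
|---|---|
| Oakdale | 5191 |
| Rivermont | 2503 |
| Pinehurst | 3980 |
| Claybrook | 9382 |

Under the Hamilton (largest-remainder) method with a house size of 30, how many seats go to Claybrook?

The standard divisor is 21056/30 ≈ 701.867.
Standard quotas: Oakdale 7.3960, Rivermont 3.5662, Pinehurst 5.6706, Claybrook 13.3672.
Lower quotas: Oakdale 7, Rivermont 3, Pinehurst 5, Claybrook 13 (sum 28, leaving 2 seats).
Remainders in descending order: Pinehurst 0.6706, Rivermont 0.5662, Oakdale 0.3960, Claybrook 0.3672.
The surplus seats go to Pinehurst, Rivermont.
Claybrook receives 13.

13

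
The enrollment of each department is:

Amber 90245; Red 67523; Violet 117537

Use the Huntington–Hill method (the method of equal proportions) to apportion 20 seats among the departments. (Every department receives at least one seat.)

Amber: 7, Red: 5, Violet: 8

With divisor 13888: modified quotas Amber 6.498, Red 4.862, Violet 8.463.
Geometric-mean thresholds: Amber √(6·7)=6.481, Red √(4·5)=4.472, Violet √(8·9)=8.485.
Each quota rounded against its threshold gives Amber 7, Red 5, Violet 8 (total 20).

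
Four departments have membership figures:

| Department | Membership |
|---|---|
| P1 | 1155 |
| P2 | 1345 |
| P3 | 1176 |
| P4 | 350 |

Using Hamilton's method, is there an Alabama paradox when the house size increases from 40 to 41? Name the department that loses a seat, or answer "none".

At 40 seats: P1 11, P2 13, P3 12, P4 4.
At 41 seats: P1 12, P2 14, P3 12, P4 3.
P4 drops from 4 to 3.

P4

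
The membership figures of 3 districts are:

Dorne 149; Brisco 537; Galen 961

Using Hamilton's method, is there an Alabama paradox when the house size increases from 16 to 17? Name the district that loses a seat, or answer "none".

At 16 seats: Dorne 2, Brisco 5, Galen 9.
At 17 seats: Dorne 1, Brisco 6, Galen 10.
Dorne drops from 2 to 1.

Dorne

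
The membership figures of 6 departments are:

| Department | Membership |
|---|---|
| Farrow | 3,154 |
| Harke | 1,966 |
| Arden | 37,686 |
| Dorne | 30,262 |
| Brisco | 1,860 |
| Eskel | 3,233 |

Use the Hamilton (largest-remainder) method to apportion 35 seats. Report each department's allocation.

Farrow 1, Harke 1, Arden 17, Dorne 14, Brisco 1, Eskel 1

Standard divisor: 78161 ÷ 35 ≈ 2233.171.
Standard quotas: Farrow 1.4123, Harke 0.8804, Arden 16.8756, Dorne 13.5511, Brisco 0.8329, Eskel 1.4477.
Lower quotas: Farrow 1, Harke 0, Arden 16, Dorne 13, Brisco 0, Eskel 1 (sum 31, leaving 4 seats).
Remainders in descending order: Harke 0.8804, Arden 0.8756, Brisco 0.8329, Dorne 0.5511, Eskel 0.4477, Farrow 0.4123.
The surplus seats go to Harke, Arden, Brisco, Dorne.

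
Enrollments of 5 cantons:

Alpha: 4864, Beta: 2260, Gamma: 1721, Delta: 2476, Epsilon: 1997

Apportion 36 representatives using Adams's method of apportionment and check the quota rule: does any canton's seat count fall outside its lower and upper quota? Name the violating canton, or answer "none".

none

Standard quotas: Alpha 13.148, Beta 6.109, Gamma 4.652, Delta 6.693, Epsilon 5.398.
Adams allocation: Alpha 13, Beta 6, Gamma 5, Delta 7, Epsilon 5.
Every allocation lies between the lower and upper quota.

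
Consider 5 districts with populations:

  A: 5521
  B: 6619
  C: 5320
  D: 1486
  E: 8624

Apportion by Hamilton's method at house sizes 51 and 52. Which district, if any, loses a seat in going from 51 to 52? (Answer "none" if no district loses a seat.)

none

At 51 seats: A 10, B 12, C 10, D 3, E 16.
At 52 seats: A 10, B 13, C 10, D 3, E 16.
No district's allocation decreased.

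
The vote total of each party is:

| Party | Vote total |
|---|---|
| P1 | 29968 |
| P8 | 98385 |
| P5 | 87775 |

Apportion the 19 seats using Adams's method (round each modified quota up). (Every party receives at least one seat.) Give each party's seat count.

P1 3; P8 8; P5 8

Standard divisor 216128/19 ≈ 11375.158; standard quotas: P1 2.635, P8 8.649, P5 7.716.
Rounding up gives 3, 9, 8 = 20 seats, so the divisor must be adjusted.
With modified divisor 12400: modified quotas P1 2.417, P8 7.934, P5 7.079.
Rounding up: P1 3, P8 8, P5 8 (total 19).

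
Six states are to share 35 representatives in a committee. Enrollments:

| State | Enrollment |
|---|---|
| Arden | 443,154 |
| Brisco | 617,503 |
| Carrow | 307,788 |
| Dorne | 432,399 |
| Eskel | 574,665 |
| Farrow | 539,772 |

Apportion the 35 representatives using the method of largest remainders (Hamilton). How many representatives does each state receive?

Arden 5; Brisco 7; Carrow 4; Dorne 5; Eskel 7; Farrow 7

Standard divisor: 2915281 ÷ 35 ≈ 83293.743.
Standard quotas: Arden 5.3204, Brisco 7.4136, Carrow 3.6952, Dorne 5.1913, Eskel 6.8993, Farrow 6.4803.
Lower quotas: Arden 5, Brisco 7, Carrow 3, Dorne 5, Eskel 6, Farrow 6 (sum 32, leaving 3 seats).
Remainders in descending order: Eskel 0.8993, Carrow 0.6952, Farrow 0.4803, Brisco 0.4136, Arden 0.3204, Dorne 0.1913.
The surplus seats go to Eskel, Carrow, Farrow.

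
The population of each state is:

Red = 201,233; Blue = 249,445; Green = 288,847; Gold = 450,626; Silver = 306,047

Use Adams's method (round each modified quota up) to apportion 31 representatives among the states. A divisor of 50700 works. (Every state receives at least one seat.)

With modified divisor 50700: modified quotas Red 3.969, Blue 4.920, Green 5.697, Gold 8.888, Silver 6.036.
Rounding up: Red 4, Blue 5, Green 6, Gold 9, Silver 7 (total 31).

Red 4, Blue 5, Green 6, Gold 9, Silver 7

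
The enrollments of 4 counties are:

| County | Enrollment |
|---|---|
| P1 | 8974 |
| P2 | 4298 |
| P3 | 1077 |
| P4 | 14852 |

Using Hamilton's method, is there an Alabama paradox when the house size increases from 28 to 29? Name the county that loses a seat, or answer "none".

At 28 seats: P1 9, P2 4, P3 1, P4 14.
At 29 seats: P1 9, P2 4, P3 1, P4 15.
No county's allocation decreased.

none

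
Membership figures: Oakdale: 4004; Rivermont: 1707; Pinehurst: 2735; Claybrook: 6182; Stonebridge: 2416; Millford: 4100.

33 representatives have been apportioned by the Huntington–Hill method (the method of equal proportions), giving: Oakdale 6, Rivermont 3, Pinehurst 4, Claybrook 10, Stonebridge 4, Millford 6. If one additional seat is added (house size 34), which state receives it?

Millford

Priority for the next seat is population ÷ (√(s·(s+1))).
Priorities: Oakdale 617.831, Rivermont 492.768, Pinehurst 611.565, Claybrook 589.431, Stonebridge 540.234, Millford 632.644.
Highest priority: Millford.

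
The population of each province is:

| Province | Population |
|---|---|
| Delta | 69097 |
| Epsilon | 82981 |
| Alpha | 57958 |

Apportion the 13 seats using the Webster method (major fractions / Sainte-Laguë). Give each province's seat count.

Delta 4; Epsilon 5; Alpha 4

Standard divisor 210036/13 ≈ 16156.615; standard quotas: Delta 4.277, Epsilon 5.136, Alpha 3.587.
Rounding to the nearest integer gives Delta 4, Epsilon 5, Alpha 4 — total 13, matching the house size, so no adjustment is needed.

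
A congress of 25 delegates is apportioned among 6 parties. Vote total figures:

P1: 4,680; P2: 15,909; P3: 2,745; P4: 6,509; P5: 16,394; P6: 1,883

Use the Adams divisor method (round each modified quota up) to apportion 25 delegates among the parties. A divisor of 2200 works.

With modified divisor 2200: modified quotas P1 2.127, P2 7.231, P3 1.248, P4 2.959, P5 7.452, P6 0.856.
Rounding up: P1 3, P2 8, P3 2, P4 3, P5 8, P6 1 (total 25).

P1 3; P2 8; P3 2; P4 3; P5 8; P6 1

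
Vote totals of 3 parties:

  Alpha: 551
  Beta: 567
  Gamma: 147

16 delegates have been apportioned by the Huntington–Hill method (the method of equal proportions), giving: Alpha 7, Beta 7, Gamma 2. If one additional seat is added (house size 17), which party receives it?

Beta

Priority for the next seat is population ÷ (√(s·(s+1))).
Priorities: Alpha 73.630, Beta 75.769, Gamma 60.012.
Highest priority: Beta.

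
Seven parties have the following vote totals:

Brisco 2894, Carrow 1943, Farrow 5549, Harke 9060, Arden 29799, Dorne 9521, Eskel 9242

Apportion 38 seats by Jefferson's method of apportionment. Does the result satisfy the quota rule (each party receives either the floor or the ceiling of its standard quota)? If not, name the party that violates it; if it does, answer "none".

Arden

Standard quotas: Brisco 1.617, Carrow 1.086, Farrow 3.101, Harke 5.062, Arden 16.650, Dorne 5.320, Eskel 5.164.
Jefferson allocation: Brisco 1, Carrow 1, Farrow 3, Harke 5, Arden 18, Dorne 5, Eskel 5.
Arden has quota 16.650 (lower 16, upper 17) but receives 18 — outside the quota interval.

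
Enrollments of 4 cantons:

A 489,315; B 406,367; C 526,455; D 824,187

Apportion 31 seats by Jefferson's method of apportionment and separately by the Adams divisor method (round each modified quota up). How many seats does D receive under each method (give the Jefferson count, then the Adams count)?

Jefferson: A 7, B 5, C 7, D 12.
Adams: A 7, B 6, C 7, D 11.
D gets 12 under Jefferson and 11 under Adams.

12 and 11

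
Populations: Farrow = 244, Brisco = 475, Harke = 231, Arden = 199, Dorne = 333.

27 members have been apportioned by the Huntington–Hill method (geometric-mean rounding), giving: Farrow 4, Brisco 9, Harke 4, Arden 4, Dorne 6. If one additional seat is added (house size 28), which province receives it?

Farrow

Priority for the next seat is population ÷ (√(s·(s+1))).
Priorities: Farrow 54.560, Brisco 50.069, Harke 51.653, Arden 44.498, Dorne 51.383.
Highest priority: Farrow.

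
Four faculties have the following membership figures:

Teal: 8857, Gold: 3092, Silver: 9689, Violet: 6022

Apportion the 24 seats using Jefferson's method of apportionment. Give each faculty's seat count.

Standard divisor 27660/24 ≈ 1152.5; standard quotas: Teal 7.685, Gold 2.683, Silver 8.407, Violet 5.225.
Rounding down gives 7, 2, 8, 5 = 22 seats, so the divisor must be adjusted.
With modified divisor 1050: modified quotas Teal 8.435, Gold 2.945, Silver 9.228, Violet 5.735.
Rounding down: Teal 8, Gold 2, Silver 9, Violet 5 (total 24).

Teal 8, Gold 2, Silver 9, Violet 5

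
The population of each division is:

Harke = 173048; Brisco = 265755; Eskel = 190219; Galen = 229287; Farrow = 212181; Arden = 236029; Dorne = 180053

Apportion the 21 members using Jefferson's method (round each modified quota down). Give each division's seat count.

Standard divisor 1486572/21 ≈ 70789.143; standard quotas: Harke 2.445, Brisco 3.754, Eskel 2.687, Galen 3.239, Farrow 2.997, Arden 3.334, Dorne 2.544.
Rounding down gives 2, 3, 2, 3, 2, 3, 2 = 17 seats, so the divisor must be adjusted.
With modified divisor 59500: modified quotas Harke 2.908, Brisco 4.466, Eskel 3.197, Galen 3.854, Farrow 3.566, Arden 3.967, Dorne 3.026.
Rounding down: Harke 2, Brisco 4, Eskel 3, Galen 3, Farrow 3, Arden 3, Dorne 3 (total 21).

Harke=2, Brisco=4, Eskel=3, Galen=3, Farrow=3, Arden=3, Dorne=3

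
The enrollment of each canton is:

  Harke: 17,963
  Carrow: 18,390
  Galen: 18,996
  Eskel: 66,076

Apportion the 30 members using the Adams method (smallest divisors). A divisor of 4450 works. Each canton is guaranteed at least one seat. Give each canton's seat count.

Harke 5; Carrow 5; Galen 5; Eskel 15

With modified divisor 4450: modified quotas Harke 4.037, Carrow 4.133, Galen 4.269, Eskel 14.849.
Rounding up: Harke 5, Carrow 5, Galen 5, Eskel 15 (total 30).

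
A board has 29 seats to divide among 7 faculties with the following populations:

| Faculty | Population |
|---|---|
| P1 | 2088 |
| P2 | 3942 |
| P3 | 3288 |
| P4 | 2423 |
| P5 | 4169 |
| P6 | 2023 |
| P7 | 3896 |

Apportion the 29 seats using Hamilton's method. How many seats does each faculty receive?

P1 3, P2 5, P3 4, P4 3, P5 6, P6 3, P7 5

Standard divisor: 21829 ÷ 29 ≈ 752.724.
Standard quotas: P1 2.774, P2 5.237, P3 4.368, P4 3.219, P5 5.539, P6 2.688, P7 5.176.
Lower quotas: P1 2, P2 5, P3 4, P4 3, P5 5, P6 2, P7 5 (sum 26, leaving 3 seats).
Remainders in descending order: P1 0.774, P6 0.688, P5 0.539, P3 0.368, P2 0.237, P4 0.219, P7 0.176.
The surplus seats go to P1, P6, P5.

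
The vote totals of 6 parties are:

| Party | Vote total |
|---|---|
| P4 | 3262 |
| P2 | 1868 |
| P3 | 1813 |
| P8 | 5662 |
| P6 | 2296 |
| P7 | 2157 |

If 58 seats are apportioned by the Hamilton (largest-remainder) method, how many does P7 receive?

7

The standard divisor is 17058/58 ≈ 294.103.
Standard quotas: P4 11.0913, P2 6.3515, P3 6.1645, P8 19.2517, P6 7.8068, P7 7.3342.
Lower quotas: P4 11, P2 6, P3 6, P8 19, P6 7, P7 7 (sum 56, leaving 2 seats).
Remainders in descending order: P6 0.8068, P2 0.3515, P7 0.3342, P8 0.2517, P3 0.1645, P4 0.0913.
The surplus seats go to P6, P2.
P7 receives 7.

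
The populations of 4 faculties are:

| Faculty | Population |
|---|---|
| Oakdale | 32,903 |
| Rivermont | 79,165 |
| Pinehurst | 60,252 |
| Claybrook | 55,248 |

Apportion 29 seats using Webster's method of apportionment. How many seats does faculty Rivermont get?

Standard divisor 227568/29 ≈ 7847.172; standard quotas: Oakdale 4.193, Rivermont 10.088, Pinehurst 7.678, Claybrook 7.040.
Rounding to the nearest integer gives Oakdale 4, Rivermont 10, Pinehurst 8, Claybrook 7 — total 29, matching the house size, so no adjustment is needed.
Rivermont receives 10.

10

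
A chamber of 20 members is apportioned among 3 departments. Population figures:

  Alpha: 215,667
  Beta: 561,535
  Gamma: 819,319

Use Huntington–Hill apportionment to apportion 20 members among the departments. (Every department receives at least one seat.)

With divisor 82241: modified quotas Alpha 2.622, Beta 6.828, Gamma 9.962.
Geometric-mean thresholds: Alpha √(2·3)=2.449, Beta √(6·7)=6.481, Gamma √(9·10)=9.487.
Each quota rounded against its threshold gives Alpha 3, Beta 7, Gamma 10 (total 20).

Alpha 3, Beta 7, Gamma 10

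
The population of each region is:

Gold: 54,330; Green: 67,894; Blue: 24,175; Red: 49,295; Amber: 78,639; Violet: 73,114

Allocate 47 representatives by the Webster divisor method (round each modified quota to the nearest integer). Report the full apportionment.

Gold=7, Green=9, Blue=3, Red=7, Amber=11, Violet=10

Standard divisor 347447/47 ≈ 7392.489; standard quotas: Gold 7.349, Green 9.184, Blue 3.270, Red 6.668, Amber 10.638, Violet 9.890.
Rounding to the nearest integer gives Gold 7, Green 9, Blue 3, Red 7, Amber 11, Violet 10 — total 47, matching the house size, so no adjustment is needed.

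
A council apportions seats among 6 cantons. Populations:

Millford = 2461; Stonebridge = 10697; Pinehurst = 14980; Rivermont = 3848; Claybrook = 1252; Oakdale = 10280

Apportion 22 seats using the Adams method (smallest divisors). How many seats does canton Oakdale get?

5

Standard divisor 43518/22 ≈ 1978.091; standard quotas: Millford 1.244, Stonebridge 5.408, Pinehurst 7.573, Rivermont 1.945, Claybrook 0.633, Oakdale 5.197.
Rounding up gives 2, 6, 8, 2, 1, 6 = 25 seats, so the divisor must be adjusted.
With modified divisor 2300: modified quotas Millford 1.070, Stonebridge 4.651, Pinehurst 6.513, Rivermont 1.673, Claybrook 0.544, Oakdale 4.470.
Rounding up: Millford 2, Stonebridge 5, Pinehurst 7, Rivermont 2, Claybrook 1, Oakdale 5 (total 22).
Oakdale receives 5.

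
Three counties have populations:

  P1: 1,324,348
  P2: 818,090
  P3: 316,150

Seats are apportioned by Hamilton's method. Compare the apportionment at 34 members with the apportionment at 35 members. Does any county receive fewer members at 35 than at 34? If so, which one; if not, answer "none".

At 34 seats: P1 18, P2 11, P3 5.
At 35 seats: P1 19, P2 12, P3 4.
P3 drops from 5 to 4.

P3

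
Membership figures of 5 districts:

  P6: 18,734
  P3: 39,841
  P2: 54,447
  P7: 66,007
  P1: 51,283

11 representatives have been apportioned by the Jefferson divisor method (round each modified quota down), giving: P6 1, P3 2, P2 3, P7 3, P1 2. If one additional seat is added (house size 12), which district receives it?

P1

Priority for the next seat is population ÷ (current seats + 1).
Priorities: P6 9367.000, P3 13280.333, P2 13611.750, P7 16501.750, P1 17094.333.
Highest priority: P1.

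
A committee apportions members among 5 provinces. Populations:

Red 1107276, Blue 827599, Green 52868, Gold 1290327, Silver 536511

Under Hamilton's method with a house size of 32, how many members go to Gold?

The standard divisor is 3814581/32 ≈ 119205.656.
Standard quotas: Red 9.2888, Blue 6.9426, Green 0.4435, Gold 10.8244, Silver 4.5007.
Lower quotas: Red 9, Blue 6, Green 0, Gold 10, Silver 4 (sum 29, leaving 3 seats).
Remainders in descending order: Blue 0.9426, Gold 0.8244, Silver 0.5007, Green 0.4435, Red 0.2888.
Largest remainders: Blue, Gold, Silver receive the extra seats.
Gold receives 11.

11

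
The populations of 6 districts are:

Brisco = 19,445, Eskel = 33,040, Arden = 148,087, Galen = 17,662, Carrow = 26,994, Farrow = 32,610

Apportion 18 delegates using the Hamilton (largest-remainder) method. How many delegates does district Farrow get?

2

The standard divisor is 277838/18 ≈ 15435.444.
Standard quotas: Brisco 1.2598, Eskel 2.1405, Arden 9.5940, Galen 1.1442, Carrow 1.7488, Farrow 2.1127.
Lower quotas: Brisco 1, Eskel 2, Arden 9, Galen 1, Carrow 1, Farrow 2 (sum 16, leaving 2 seats).
Remainders in descending order: Carrow 0.7488, Arden 0.5940, Brisco 0.2598, Galen 0.1442, Eskel 0.1405, Farrow 0.1127.
Largest remainders: Carrow, Arden receive the extra seats.
Farrow receives 2.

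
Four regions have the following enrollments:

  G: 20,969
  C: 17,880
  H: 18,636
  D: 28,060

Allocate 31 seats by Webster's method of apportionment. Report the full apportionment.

Standard divisor 85545/31 ≈ 2759.516; standard quotas: G 7.599, C 6.479, H 6.753, D 10.168.
Rounding to the nearest integer gives G 8, C 6, H 7, D 10 — total 31, matching the house size, so no adjustment is needed.

G 8; C 6; H 7; D 10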